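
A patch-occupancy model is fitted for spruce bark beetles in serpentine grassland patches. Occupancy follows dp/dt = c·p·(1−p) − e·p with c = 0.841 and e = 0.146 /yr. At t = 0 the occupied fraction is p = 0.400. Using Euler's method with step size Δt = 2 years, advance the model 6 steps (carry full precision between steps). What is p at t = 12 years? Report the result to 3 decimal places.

0.827

Update rule: p ← p + [c·p·(1−p) − e·p]·Δt with Δt = 2.
t = 2: p = 0.40000 + (+0.28688) = 0.68688
t = 4: p = 0.68688 + (+0.16119) = 0.84807
t = 6: p = 0.84807 + (-0.03091) = 0.81716
t = 8: p = 0.81716 + (+0.01270) = 0.82986
t = 10: p = 0.82986 + (-0.00483) = 0.82503
t = 12: p = 0.82503 + (+0.00190) = 0.82693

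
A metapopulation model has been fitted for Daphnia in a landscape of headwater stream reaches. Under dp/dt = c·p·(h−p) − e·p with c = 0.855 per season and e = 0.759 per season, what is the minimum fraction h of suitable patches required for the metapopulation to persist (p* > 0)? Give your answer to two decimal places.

0.89

p* = h − e/c is positive only when h > e/c.
h_min = e/c = 0.759/0.855 = 0.8877.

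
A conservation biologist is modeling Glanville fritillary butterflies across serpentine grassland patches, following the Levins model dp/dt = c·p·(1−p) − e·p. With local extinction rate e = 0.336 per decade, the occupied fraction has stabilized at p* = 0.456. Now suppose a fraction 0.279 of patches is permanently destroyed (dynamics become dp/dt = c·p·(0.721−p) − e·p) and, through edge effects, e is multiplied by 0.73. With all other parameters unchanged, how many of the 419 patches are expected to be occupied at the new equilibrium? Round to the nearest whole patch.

Balance c(1−p*) = e gives c = e/(1 − 0.45600) = 0.336/0.54400 = 0.61765.
New p* = 0.721 − e/c = 0.721 − 0.24528/0.61765 = 0.32388.
Expected occupied = 419 × 0.32388 = 135.71 ≈ 136.

136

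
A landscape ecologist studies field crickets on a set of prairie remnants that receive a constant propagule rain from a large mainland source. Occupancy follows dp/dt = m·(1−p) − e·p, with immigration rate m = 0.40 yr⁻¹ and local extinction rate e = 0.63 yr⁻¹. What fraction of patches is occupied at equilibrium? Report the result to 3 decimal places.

At equilibrium the propagule rain into empty patches balances local extinction: m(1−p*) = e·p*.
p* = m/(m+e) = 0.40/(0.40+0.63) = 0.40/1.0300 = 0.3883.

0.388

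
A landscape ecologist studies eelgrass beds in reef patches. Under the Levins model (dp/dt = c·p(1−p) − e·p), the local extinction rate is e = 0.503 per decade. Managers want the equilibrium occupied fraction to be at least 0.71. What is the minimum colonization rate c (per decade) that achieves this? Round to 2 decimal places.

1.73

p* = 1 − e/c ≥ 0.71 requires e/c ≤ 0.2900, i.e. c ≥ e/0.2900.
c_min = 0.503/0.2900 = 1.7345.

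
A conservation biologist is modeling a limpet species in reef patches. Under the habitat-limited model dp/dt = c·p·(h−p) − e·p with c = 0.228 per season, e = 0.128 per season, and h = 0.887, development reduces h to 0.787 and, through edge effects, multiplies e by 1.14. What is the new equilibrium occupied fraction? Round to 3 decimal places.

Before: p* = h − e/c = 0.887 − 0.128/0.228 = 0.887 − 0.5614 = 0.3256.
After: c = 0.228, e = 0.14592, h = 0.787; p* = 0.787 − 0.14592/0.228 = 0.1470.

0.147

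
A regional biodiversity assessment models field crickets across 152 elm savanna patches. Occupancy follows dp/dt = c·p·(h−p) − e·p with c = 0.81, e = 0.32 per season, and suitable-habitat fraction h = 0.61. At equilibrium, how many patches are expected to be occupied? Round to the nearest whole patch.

p* = h − e/c = 0.61 − 0.3951 = 0.2149.
Expected occupied patches = N × p* = 152 × 0.2149 = 32.67 ≈ 33.

33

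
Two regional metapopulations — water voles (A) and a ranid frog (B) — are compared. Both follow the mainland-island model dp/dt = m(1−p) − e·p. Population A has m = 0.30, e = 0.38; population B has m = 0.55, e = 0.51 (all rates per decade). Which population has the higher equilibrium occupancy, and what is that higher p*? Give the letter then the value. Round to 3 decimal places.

A: p*_A = m/(m+e) = 0.30/0.6800 = 0.4412.
B: p*_B = 0.55/1.0600 = 0.5189.
B is higher at 0.5189.

B, 0.519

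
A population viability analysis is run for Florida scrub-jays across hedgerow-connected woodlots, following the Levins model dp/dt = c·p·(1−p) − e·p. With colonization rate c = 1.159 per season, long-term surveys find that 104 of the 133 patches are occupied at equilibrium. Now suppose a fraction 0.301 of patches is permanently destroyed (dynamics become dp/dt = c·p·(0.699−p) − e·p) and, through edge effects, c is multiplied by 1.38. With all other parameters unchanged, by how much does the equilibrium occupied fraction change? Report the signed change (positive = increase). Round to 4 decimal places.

-0.2410

Observed p* = 104/133 = 0.78195.
Balance c(1−p*) = e gives e = 1.159×(1 − 0.78195) = 0.25272.
New p* = 0.699 − e/c = 0.699 − 0.25272/1.59942 = 0.54099.
Δp* = 0.54099 − 0.78195 = -0.24096.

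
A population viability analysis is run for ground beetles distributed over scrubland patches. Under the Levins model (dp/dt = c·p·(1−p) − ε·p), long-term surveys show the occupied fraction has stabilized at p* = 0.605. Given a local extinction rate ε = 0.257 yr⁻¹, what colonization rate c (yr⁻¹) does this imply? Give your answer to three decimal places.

0.651

At equilibrium c(1−p*) = ε, so c = ε/(1−p*).
c = 0.257/(1 − 0.605) = 0.257/0.3950 = 0.6506.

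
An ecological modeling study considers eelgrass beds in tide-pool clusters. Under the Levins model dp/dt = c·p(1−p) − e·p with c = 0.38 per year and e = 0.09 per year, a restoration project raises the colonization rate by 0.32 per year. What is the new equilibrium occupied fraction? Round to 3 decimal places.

Before: p* = 1 − 0.09/0.38 = 0.7632.
After the change, c = 0.7, e = 0.09, so p* = 1 − 0.09/0.7 = 0.8714.

0.871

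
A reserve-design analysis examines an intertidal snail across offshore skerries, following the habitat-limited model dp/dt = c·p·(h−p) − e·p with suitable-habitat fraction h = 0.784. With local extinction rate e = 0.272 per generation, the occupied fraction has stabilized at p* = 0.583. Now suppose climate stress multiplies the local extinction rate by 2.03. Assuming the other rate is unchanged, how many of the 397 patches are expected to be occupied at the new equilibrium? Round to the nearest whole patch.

Balance c(h−p*) = e gives c = e/(0.784 − 0.58300) = 0.272/0.20100 = 1.35323.
New p* = 0.784 − e/c = 0.784 − 0.55216/1.35323 = 0.37597.
Expected occupied = 397 × 0.37597 = 149.26 ≈ 149.

149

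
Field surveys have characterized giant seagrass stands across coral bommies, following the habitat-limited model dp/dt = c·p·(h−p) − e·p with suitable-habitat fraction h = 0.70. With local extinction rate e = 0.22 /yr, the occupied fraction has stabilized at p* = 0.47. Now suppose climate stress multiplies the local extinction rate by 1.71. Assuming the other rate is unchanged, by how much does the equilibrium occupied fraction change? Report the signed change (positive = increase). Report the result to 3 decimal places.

Balance c(h−p*) = e gives c = e/(0.7 − 0.47000) = 0.22/0.23000 = 0.95652.
New p* = 0.7 − e/c = 0.7 − 0.37620/0.95652 = 0.30670.
Δp* = 0.30670 − 0.47000 = -0.16330.

-0.163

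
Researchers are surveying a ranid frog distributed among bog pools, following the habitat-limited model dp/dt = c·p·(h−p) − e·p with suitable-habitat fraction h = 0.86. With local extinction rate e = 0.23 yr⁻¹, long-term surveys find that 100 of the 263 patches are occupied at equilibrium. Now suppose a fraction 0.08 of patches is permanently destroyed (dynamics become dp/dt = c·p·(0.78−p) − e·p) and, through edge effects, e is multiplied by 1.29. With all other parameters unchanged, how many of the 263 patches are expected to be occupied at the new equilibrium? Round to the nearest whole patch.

Observed p* = 100/263 = 0.38023.
Balance c(h−p*) = e gives c = e/(0.86 − 0.38023) = 0.23/0.47977 = 0.47940.
New p* = 0.78 − e/c = 0.78 − 0.29670/0.47940 = 0.16110.
Expected occupied = 263 × 0.16110 = 42.37 ≈ 42.

42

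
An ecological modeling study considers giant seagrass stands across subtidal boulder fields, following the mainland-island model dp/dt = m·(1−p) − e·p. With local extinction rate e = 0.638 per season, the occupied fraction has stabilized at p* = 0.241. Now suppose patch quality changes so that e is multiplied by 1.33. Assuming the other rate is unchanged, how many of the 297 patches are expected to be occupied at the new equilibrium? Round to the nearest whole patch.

57

Balance m(1−p*) = e·p* gives m = e·p*/(1−p*) = 0.638×0.24100/0.75900 = 0.20258.
New p* = m/(m+e) = 0.20258/(0.20258+0.84854) = 0.19273.
Expected occupied = 297 × 0.19273 = 57.24 ≈ 57.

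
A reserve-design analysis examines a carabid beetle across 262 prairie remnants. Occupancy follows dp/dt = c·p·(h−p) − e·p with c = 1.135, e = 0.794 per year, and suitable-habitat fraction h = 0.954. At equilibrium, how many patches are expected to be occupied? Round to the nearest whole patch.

p* = h − e/c = 0.954 − 0.6996 = 0.2544.
Expected occupied patches = N × p* = 262 × 0.2544 = 66.66 ≈ 67.

67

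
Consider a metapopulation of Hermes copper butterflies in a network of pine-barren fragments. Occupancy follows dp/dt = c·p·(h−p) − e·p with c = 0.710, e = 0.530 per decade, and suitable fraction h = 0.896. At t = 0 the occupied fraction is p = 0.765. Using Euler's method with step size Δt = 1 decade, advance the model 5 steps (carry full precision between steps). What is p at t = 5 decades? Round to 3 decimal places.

0.244

Update rule: p ← p + [c·p·(h−p) − e·p]·Δt with Δt = 1.
p: 0.76500 → 0.43070  (Δp = -0.33430)
p: 0.43070 → 0.34472  (Δp = -0.08598)
p: 0.34472 → 0.29694  (Δp = -0.04777)
p: 0.29694 → 0.26586  (Δp = -0.03108)
p: 0.26586 → 0.24390  (Δp = -0.02196)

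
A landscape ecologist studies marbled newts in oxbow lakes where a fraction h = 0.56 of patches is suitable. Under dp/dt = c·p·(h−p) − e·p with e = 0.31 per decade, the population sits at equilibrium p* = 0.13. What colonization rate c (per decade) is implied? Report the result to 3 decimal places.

At equilibrium c(h−p*) = e, so c = e/(h−p*).
c = 0.31/(0.56 − 0.13) = 0.31/0.4300 = 0.7209.

0.721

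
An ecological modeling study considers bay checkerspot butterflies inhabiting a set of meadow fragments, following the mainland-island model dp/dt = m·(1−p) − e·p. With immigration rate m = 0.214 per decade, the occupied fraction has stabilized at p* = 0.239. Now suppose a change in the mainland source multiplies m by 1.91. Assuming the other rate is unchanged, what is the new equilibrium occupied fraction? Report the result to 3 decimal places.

Balance m(1−p*) = e·p* gives e = m(1−p*)/p* = 0.214×0.76100/0.23900 = 0.68140.
New p* = m/(m+e) = 0.40874/(0.40874+0.68140) = 0.37494.

0.375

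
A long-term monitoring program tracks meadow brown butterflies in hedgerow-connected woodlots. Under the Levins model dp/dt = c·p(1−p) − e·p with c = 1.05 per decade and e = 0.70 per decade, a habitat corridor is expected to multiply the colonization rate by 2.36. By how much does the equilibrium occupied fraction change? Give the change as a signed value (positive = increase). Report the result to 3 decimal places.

0.384

Before: p* = 1 − 0.70/1.05 = 0.3333.
After the change, c = 2.478, e = 0.7, so p* = 1 − 0.7/2.478 = 0.7175.
Δp* = 0.7175 − 0.3333 = +0.3842.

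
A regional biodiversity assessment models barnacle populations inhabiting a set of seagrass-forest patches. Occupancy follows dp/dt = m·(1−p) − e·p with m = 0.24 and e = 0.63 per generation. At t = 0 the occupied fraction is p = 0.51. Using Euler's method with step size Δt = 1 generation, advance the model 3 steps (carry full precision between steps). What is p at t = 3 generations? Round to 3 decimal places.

Update rule: p ← p + [m·(1−p) − e·p]·Δt with Δt = 1.
p: 0.51000 → 0.30630  (Δp = -0.20370)
p: 0.30630 → 0.27982  (Δp = -0.02648)
p: 0.27982 → 0.27638  (Δp = -0.00344)

0.276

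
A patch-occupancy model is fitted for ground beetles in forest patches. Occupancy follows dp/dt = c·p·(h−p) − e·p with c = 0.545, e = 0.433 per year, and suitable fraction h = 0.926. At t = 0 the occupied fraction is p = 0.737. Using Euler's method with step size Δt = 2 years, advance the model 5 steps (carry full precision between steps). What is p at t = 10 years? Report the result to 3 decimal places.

Update rule: p ← p + [c·p·(h−p) − e·p]·Δt with Δt = 2.
t = 2: p = 0.73700 + (-0.48641) = 0.25059
t = 4: p = 0.25059 + (-0.03253) = 0.21806
t = 6: p = 0.21806 + (-0.02057) = 0.19749
t = 8: p = 0.19749 + (-0.01420) = 0.18328
t = 10: p = 0.18328 + (-0.01034) = 0.17294

0.173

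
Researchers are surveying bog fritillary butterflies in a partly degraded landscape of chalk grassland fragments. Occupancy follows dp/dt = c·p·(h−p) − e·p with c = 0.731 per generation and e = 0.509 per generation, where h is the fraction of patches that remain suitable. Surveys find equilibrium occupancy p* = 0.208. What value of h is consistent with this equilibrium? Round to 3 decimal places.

0.904

At equilibrium c(h−p*) = e, so h = p* + e/c.
h = 0.208 + 0.509/0.731 = 0.208 + 0.6963 = 0.9043.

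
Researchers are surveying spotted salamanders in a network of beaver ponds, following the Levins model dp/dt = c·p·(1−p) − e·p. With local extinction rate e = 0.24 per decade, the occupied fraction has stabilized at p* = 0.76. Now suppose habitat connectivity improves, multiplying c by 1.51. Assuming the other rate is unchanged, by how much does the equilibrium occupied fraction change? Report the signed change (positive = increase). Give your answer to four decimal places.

0.0811

Balance c(1−p*) = e gives c = e/(1 − 0.76000) = 0.24/0.24000 = 1.00000.
New p* = 1 − e/c = 1 − 0.24000/1.51000 = 0.84106.
Δp* = 0.84106 − 0.76000 = +0.08106.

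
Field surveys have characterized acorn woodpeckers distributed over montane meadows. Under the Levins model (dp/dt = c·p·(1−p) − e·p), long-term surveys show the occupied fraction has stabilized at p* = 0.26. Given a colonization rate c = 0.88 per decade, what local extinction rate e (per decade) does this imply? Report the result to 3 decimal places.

0.651

At equilibrium c(1−p*) = e.
e = 0.88 × (1 − 0.26) = 0.88 × 0.7400 = 0.6512.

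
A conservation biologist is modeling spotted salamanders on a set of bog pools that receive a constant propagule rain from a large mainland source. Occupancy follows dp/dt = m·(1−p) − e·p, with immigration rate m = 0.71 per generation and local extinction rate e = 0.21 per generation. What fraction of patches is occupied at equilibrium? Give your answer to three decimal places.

Setting dp/dt = 0: m − m·p* = e·p*, so m = (m+e)·p*.
p* = m/(m+e) = 0.71/(0.71+0.21) = 0.71/0.9200 = 0.7717.

0.772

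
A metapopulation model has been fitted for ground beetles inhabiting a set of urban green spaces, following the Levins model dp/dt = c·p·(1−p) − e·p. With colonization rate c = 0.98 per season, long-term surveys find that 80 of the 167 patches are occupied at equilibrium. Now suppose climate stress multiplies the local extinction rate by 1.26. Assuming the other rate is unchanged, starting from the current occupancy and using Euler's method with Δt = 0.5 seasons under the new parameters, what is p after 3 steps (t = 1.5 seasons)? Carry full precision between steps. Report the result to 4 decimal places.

0.4077

Observed p* = 80/167 = 0.47904.
Balance c(1−p*) = e gives e = 0.98×(1 − 0.47904) = 0.51054.
Starting from p₀ = 0.47904; update p ← p + (dp/dt)·Δt with the new parameters.
p: 0.47904 → 0.44725  (Δp = -0.03179)
p: 0.44725 → 0.42453  (Δp = -0.02272)
p: 0.42453 → 0.40769  (Δp = -0.01684)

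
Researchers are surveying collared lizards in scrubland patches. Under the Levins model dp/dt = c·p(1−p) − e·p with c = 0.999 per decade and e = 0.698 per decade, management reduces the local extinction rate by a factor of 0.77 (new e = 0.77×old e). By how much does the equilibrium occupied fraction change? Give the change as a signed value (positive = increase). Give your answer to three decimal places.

0.161

Before: p* = 1 − 0.698/0.999 = 0.3013.
After the change, c = 0.999, e = 0.53746, so p* = 1 − 0.53746/0.999 = 0.4620.
Δp* = 0.4620 − 0.3013 = +0.1607.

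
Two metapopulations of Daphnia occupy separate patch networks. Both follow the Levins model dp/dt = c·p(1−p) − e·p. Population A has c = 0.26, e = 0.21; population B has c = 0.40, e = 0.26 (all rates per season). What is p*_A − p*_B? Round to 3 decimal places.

A: p*_A = 1 − 0.21/0.26 = 0.1923.
B: p*_B = 1 − 0.26/0.40 = 0.3500.
p*_A − p*_B = 0.1923 − 0.3500 = -0.1577.

-0.158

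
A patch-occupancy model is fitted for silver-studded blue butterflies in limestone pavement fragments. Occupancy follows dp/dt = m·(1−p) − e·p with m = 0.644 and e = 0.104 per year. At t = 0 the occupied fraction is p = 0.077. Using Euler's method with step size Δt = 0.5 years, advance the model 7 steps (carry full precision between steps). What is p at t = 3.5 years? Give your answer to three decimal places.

0.831

Update rule: p ← p + [m·(1−p) − e·p]·Δt with Δt = 0.5.
t = 0.5: p = 0.07700 + (+0.29320) = 0.37020
t = 1: p = 0.37020 + (+0.18354) = 0.55375
t = 1.5: p = 0.55375 + (+0.11490) = 0.66865
t = 2: p = 0.66865 + (+0.07193) = 0.74057
t = 2.5: p = 0.74057 + (+0.04503) = 0.78560
t = 3: p = 0.78560 + (+0.02819) = 0.81378
t = 3.5: p = 0.81378 + (+0.01764) = 0.83143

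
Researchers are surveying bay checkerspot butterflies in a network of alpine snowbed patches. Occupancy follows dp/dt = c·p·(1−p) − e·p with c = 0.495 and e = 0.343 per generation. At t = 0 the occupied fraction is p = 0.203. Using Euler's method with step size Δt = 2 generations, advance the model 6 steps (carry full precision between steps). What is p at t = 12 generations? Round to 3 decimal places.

Update rule: p ← p + [c·p·(1−p) − e·p]·Δt with Δt = 2.
step 1: Δp = +0.02092, p = 0.22392
step 2: Δp = +0.01843, p = 0.24235
step 3: Δp = +0.01553, p = 0.25788
step 4: Δp = +0.01256, p = 0.27044
step 5: Δp = +0.00981, p = 0.28024
step 6: Δp = +0.00744, p = 0.28769

0.288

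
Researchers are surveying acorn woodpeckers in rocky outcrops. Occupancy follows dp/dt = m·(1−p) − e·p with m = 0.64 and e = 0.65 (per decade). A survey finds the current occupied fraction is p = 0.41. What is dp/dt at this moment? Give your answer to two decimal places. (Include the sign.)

Colonization term: m·(1−p) = 0.64×0.5900 = 0.37760.
Extinction term: e·p = 0.26650.
dp/dt = 0.37760 − 0.26650 = 0.11110.

0.11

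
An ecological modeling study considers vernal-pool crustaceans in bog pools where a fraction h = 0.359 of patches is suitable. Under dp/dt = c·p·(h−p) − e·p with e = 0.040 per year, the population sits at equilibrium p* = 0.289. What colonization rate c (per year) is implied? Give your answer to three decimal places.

0.571

At equilibrium c(h−p*) = e, so c = e/(h−p*).
c = 0.040/(0.359 − 0.289) = 0.040/0.0700 = 0.5714.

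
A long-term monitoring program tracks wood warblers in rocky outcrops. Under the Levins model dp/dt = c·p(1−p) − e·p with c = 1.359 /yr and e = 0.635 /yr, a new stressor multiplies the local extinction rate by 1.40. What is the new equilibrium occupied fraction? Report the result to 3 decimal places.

Before: p* = 1 − 0.635/1.359 = 0.5327.
After the change, c = 1.359, e = 0.889, so p* = 1 − 0.889/1.359 = 0.3458.

0.346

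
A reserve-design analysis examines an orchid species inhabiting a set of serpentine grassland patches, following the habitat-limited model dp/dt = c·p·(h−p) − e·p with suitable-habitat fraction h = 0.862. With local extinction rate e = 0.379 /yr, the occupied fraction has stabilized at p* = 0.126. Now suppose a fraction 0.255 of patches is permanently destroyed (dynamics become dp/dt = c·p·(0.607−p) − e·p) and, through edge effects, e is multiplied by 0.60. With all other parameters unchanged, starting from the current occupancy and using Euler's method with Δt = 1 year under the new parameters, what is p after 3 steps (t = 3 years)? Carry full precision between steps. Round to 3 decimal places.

0.133

Balance c(h−p*) = e gives c = e/(0.862 − 0.12600) = 0.379/0.73600 = 0.51495.
Starting from p₀ = 0.12600; update p ← p + (dp/dt)·Δt with the new parameters.
t = 1: p = 0.12600 + (+0.00256) = 0.12856
t = 2: p = 0.12856 + (+0.00244) = 0.13100
t = 3: p = 0.13100 + (+0.00232) = 0.13332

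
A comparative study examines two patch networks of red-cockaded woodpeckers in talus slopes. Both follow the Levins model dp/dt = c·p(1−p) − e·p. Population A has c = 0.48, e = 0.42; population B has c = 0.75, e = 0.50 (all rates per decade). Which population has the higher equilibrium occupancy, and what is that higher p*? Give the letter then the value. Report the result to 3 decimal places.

B, 0.333

A: p*_A = 1 − 0.42/0.48 = 0.1250.
B: p*_B = 1 − 0.50/0.75 = 0.3333.
B is higher at 0.3333.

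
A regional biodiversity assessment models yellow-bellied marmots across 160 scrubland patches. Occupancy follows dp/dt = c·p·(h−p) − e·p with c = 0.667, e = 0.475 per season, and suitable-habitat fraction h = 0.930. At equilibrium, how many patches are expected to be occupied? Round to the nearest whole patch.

p* = h − e/c = 0.930 − 0.7121 = 0.2179.
Expected occupied patches = N × p* = 160 × 0.2179 = 34.86 ≈ 35.

35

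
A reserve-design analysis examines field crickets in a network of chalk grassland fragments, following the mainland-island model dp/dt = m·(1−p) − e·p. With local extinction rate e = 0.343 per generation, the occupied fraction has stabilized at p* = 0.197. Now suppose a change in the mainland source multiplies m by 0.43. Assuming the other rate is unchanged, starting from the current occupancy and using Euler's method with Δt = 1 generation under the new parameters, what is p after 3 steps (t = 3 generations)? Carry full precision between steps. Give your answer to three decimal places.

0.120

Balance m(1−p*) = e·p* gives m = e·p*/(1−p*) = 0.343×0.19700/0.80300 = 0.08415.
Starting from p₀ = 0.19700; update p ← p + (dp/dt)·Δt with the new parameters.
  1  |  dp/dt·Δt = -0.038515  |  p_1 = 0.158485
  2  |  dp/dt·Δt = -0.023911  |  p_2 = 0.134573
  3  |  dp/dt·Δt = -0.014844  |  p_3 = 0.119729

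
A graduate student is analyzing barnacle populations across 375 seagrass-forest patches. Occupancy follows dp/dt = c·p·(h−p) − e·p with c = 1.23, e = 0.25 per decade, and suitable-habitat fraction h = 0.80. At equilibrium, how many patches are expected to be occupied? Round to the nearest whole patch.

224

p* = h − e/c = 0.80 − 0.2033 = 0.5967.
Expected occupied patches = N × p* = 375 × 0.5967 = 223.78 ≈ 224.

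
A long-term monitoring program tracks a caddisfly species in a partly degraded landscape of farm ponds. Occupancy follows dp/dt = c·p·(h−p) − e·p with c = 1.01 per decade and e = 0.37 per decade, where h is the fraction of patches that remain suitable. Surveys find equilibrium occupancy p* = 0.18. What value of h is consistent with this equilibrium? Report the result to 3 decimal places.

0.546

At equilibrium c(h−p*) = e, so h = p* + e/c.
h = 0.18 + 0.37/1.01 = 0.18 + 0.3663 = 0.5463.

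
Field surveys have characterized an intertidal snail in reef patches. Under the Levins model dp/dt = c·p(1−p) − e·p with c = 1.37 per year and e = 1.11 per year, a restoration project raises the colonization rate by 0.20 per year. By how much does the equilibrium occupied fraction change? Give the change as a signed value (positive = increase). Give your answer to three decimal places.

Before: p* = 1 − 1.11/1.37 = 0.1898.
After the change, c = 1.57, e = 1.11, so p* = 1 − 1.11/1.57 = 0.2930.
Δp* = 0.2930 − 0.1898 = +0.1032.

0.103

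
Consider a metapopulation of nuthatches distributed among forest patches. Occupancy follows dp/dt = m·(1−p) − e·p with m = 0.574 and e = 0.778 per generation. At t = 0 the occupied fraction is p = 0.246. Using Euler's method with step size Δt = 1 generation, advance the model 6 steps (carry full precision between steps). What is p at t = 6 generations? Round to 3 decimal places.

0.424

Update rule: p ← p + [m·(1−p) − e·p]·Δt with Δt = 1.
  1  |  dp/dt·Δt = +0.241408  |  p_1 = 0.487408
  2  |  dp/dt·Δt = -0.084976  |  p_2 = 0.402432
  3  |  dp/dt·Δt = +0.029911  |  p_3 = 0.432344
  4  |  dp/dt·Δt = -0.010529  |  p_4 = 0.421815
  5  |  dp/dt·Δt = +0.003706  |  p_5 = 0.425521
  6  |  dp/dt·Δt = -0.001305  |  p_6 = 0.424217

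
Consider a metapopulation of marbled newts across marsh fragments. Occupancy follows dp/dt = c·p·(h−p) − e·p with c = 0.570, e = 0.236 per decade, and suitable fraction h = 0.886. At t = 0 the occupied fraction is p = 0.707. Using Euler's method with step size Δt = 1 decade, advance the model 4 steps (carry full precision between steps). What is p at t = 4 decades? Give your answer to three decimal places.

Update rule: p ← p + [c·p·(h−p) − e·p]·Δt with Δt = 1.
  1  |  dp/dt·Δt = -0.094717  |  p_1 = 0.612283
  2  |  dp/dt·Δt = -0.048971  |  p_2 = 0.563312
  3  |  dp/dt·Δt = -0.029330  |  p_3 = 0.533982
  4  |  dp/dt·Δt = -0.018876  |  p_4 = 0.515106

0.515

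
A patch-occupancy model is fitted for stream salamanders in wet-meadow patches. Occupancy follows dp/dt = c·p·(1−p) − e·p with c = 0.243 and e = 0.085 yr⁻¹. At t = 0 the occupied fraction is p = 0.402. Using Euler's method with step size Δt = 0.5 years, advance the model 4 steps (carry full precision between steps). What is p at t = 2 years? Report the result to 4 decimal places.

0.4489

Update rule: p ← p + [c·p·(1−p) − e·p]·Δt with Δt = 0.5.
t = 0.5: p = 0.40200 + (+0.01212) = 0.41412
t = 1: p = 0.41412 + (+0.01188) = 0.42600
t = 1.5: p = 0.42600 + (+0.01160) = 0.43761
t = 2: p = 0.43761 + (+0.01130) = 0.44891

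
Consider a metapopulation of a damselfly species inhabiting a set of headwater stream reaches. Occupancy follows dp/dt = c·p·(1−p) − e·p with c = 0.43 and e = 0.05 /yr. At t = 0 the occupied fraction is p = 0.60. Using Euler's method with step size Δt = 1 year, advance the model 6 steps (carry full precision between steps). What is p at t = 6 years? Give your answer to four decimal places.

Update rule: p ← p + [c·p·(1−p) − e·p]·Δt with Δt = 1.
step 1: Δp = +0.07320, p = 0.67320
step 2: Δp = +0.06094, p = 0.73414
step 3: Δp = +0.04722, p = 0.78136
step 4: Δp = +0.03439, p = 0.81575
step 5: Δp = +0.02384, p = 0.83959
step 6: Δp = +0.01593, p = 0.85552

0.8555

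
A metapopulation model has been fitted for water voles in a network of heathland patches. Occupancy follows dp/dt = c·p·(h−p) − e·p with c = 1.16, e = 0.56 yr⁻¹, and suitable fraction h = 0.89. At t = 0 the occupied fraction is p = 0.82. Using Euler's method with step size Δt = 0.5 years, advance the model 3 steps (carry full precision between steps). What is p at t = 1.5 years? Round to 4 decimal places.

Update rule: p ← p + [c·p·(h−p) − e·p]·Δt with Δt = 0.5.
  1  |  dp/dt·Δt = -0.196308  |  p_1 = 0.623692
  2  |  dp/dt·Δt = -0.078299  |  p_2 = 0.545393
  3  |  dp/dt·Δt = -0.043701  |  p_3 = 0.501692

0.5017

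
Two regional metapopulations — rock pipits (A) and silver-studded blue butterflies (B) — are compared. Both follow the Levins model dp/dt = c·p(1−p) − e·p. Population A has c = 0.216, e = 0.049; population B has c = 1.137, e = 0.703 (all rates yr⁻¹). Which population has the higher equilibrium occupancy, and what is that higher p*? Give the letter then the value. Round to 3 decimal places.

A: p*_A = 1 − 0.049/0.216 = 0.7731.
B: p*_B = 1 − 0.703/1.137 = 0.3817.
A is higher at 0.7731.

A, 0.773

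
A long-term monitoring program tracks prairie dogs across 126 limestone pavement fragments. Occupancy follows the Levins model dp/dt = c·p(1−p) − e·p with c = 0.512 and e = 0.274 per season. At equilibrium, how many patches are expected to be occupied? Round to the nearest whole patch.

59

p* = 1 − e/c = 1 − 0.274/0.512 = 0.4648.
Expected occupied patches = N × p* = 126 × 0.4648 = 58.57 ≈ 59.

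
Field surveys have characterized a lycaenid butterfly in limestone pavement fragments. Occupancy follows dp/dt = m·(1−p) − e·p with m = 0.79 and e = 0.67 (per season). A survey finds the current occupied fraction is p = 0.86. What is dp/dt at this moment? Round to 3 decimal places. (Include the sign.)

Colonization term: m·(1−p) = 0.79×0.1400 = 0.11060.
Extinction term: e·p = 0.57620.
dp/dt = 0.11060 − 0.57620 = -0.46560.

-0.466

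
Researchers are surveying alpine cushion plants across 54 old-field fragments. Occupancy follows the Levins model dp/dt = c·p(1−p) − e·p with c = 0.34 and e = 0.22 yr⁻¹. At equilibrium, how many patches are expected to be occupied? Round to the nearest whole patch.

19

p* = 1 − e/c = 1 − 0.22/0.34 = 0.3529.
Expected occupied patches = N × p* = 54 × 0.3529 = 19.06 ≈ 19.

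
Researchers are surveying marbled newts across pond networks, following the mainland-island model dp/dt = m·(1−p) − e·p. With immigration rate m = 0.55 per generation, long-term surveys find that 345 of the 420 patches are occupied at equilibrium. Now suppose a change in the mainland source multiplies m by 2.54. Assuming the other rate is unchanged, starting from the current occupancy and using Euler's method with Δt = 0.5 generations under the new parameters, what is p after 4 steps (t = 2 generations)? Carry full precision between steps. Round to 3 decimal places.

0.921

Observed p* = 345/420 = 0.82143.
Balance m(1−p*) = e·p* gives e = m(1−p*)/p* = 0.55×0.17857/0.82143 = 0.11957.
Starting from p₀ = 0.82143; update p ← p + (dp/dt)·Δt with the new parameters.
step 1: Δp = +0.07563, p = 0.89705
step 2: Δp = +0.01828, p = 0.91533
step 3: Δp = +0.00442, p = 0.91975
step 4: Δp = +0.00107, p = 0.92082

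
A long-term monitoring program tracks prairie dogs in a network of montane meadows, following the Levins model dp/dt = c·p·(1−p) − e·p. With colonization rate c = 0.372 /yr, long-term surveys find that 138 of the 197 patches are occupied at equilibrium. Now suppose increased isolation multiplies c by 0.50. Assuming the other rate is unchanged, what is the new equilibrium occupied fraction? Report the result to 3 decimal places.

0.401

Observed p* = 138/197 = 0.70051.
Balance c(1−p*) = e gives e = 0.372×(1 − 0.70051) = 0.11141.
New p* = 1 − e/c = 1 − 0.11141/0.18600 = 0.40102.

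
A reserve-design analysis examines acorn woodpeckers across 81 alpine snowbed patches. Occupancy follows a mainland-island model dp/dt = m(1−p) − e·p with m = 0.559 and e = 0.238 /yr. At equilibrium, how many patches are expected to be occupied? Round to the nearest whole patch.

p* = m/(m+e) = 0.559/0.7970 = 0.7014.
Expected occupied patches = N × p* = 81 × 0.7014 = 56.81 ≈ 57.

57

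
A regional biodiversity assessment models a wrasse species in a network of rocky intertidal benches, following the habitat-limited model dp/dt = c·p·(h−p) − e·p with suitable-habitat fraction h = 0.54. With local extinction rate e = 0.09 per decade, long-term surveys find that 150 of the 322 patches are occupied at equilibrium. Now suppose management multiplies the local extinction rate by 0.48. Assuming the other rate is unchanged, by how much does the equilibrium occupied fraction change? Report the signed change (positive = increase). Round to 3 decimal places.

Observed p* = 150/322 = 0.46584.
Balance c(h−p*) = e gives c = e/(0.54 − 0.46584) = 0.09/0.07416 = 1.21359.
New p* = 0.54 − e/c = 0.54 − 0.04320/1.21359 = 0.50440.
Δp* = 0.50440 − 0.46584 = +0.03856.

0.039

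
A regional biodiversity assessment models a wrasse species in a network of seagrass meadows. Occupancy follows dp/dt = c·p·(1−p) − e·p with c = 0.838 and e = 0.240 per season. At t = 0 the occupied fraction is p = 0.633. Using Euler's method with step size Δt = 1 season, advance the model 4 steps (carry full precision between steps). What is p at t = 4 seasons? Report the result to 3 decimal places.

Update rule: p ← p + [c·p·(1−p) − e·p]·Δt with Δt = 1.
step 1: Δp = +0.04276, p = 0.67576
step 2: Δp = +0.02143, p = 0.69719
step 3: Δp = +0.00959, p = 0.70678
step 4: Δp = +0.00404, p = 0.71082

0.711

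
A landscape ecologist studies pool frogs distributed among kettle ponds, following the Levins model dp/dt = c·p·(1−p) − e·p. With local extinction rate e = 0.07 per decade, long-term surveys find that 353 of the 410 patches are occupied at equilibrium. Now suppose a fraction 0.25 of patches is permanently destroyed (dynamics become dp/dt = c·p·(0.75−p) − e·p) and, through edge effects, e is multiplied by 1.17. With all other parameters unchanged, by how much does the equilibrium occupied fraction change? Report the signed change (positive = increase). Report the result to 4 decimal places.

-0.2736

Observed p* = 353/410 = 0.86098.
Balance c(1−p*) = e gives c = e/(1 − 0.86098) = 0.07/0.13902 = 0.50352.
New p* = 0.75 − e/c = 0.75 − 0.08190/0.50352 = 0.58735.
Δp* = 0.58735 − 0.86098 = -0.27363.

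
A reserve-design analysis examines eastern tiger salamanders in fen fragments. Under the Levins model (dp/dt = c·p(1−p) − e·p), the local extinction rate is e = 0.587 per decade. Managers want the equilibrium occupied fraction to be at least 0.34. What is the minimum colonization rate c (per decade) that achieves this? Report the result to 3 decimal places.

0.889

p* = 1 − e/c ≥ 0.34 requires e/c ≤ 0.6600, i.e. c ≥ e/0.6600.
c_min = 0.587/0.6600 = 0.8894.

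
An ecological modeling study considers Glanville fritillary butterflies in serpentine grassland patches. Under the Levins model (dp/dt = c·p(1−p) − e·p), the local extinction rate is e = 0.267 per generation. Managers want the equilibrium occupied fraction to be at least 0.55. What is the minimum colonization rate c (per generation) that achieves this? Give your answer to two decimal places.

p* = 1 − e/c ≥ 0.55 requires e/c ≤ 0.4500, i.e. c ≥ e/0.4500.
c_min = 0.267/0.4500 = 0.5933.

0.59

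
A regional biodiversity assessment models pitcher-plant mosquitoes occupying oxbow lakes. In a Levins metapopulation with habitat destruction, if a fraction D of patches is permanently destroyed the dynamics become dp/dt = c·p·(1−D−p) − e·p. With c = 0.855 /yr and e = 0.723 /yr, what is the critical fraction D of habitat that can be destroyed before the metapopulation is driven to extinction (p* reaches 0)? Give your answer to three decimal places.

The nontrivial equilibrium is p* = (1−D) − e/c; extinction occurs when this hits zero.
So D_crit = 1 − e/c = 1 − 0.723/0.855 = 1 − 0.8456 = 0.1544.
Note this equals the original equilibrium occupancy — the Levins extinction-debt result.

0.154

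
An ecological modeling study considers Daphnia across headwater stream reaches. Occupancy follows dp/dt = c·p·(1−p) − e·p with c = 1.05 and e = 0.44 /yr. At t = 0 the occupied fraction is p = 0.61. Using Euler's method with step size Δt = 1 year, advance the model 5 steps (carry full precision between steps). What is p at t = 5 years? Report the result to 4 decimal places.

0.5812

Update rule: p ← p + [c·p·(1−p) − e·p]·Δt with Δt = 1.
step 1: Δp = -0.01860, p = 0.59140
step 2: Δp = -0.00648, p = 0.58491
step 3: Δp = -0.00243, p = 0.58248
step 4: Δp = -0.00093, p = 0.58155
step 5: Δp = -0.00036, p = 0.58118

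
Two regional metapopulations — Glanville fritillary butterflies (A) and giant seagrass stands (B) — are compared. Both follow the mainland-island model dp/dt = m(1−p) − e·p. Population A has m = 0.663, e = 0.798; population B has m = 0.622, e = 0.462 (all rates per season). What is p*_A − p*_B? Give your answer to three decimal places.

-0.120

A: p*_A = m/(m+e) = 0.663/1.4610 = 0.4538.
B: p*_B = 0.622/1.0840 = 0.5738.
p*_A − p*_B = 0.4538 − 0.5738 = -0.1200.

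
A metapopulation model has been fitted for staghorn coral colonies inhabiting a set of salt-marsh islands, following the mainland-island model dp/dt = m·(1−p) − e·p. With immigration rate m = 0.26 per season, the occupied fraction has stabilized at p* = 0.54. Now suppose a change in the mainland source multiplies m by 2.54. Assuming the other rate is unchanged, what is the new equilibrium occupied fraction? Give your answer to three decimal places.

Balance m(1−p*) = e·p* gives e = m(1−p*)/p* = 0.26×0.46000/0.54000 = 0.22148.
New p* = m/(m+e) = 0.66040/(0.66040+0.22148) = 0.74885.

0.749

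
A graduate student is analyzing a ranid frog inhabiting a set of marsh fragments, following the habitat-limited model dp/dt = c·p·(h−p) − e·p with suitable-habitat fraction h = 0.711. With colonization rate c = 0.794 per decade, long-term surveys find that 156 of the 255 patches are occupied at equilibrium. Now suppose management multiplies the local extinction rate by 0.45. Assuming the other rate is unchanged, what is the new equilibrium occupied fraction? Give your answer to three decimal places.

0.666

Observed p* = 156/255 = 0.61176.
Balance c(h−p*) = e gives e = 0.794×(0.711 − 0.61176) = 0.07880.
New p* = 0.711 − e/c = 0.711 − 0.03546/0.79400 = 0.66634.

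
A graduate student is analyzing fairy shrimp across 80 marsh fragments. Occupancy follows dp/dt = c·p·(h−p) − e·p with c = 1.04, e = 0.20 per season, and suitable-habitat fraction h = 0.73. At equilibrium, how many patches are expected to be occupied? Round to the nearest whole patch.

p* = h − e/c = 0.73 − 0.1923 = 0.5377.
Expected occupied patches = N × p* = 80 × 0.5377 = 43.02 ≈ 43.

43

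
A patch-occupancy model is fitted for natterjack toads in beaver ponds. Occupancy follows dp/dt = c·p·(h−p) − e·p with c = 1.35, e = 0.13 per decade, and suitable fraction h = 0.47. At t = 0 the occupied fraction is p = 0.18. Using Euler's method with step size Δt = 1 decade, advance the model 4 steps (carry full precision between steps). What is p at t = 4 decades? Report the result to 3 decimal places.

0.336

Update rule: p ← p + [c·p·(h−p) − e·p]·Δt with Δt = 1.
  1  |  dp/dt·Δt = +0.047070  |  p_1 = 0.227070
  2  |  dp/dt·Δt = +0.044950  |  p_2 = 0.272020
  3  |  dp/dt·Δt = +0.037341  |  p_3 = 0.309361
  4  |  dp/dt·Δt = +0.026872  |  p_4 = 0.336233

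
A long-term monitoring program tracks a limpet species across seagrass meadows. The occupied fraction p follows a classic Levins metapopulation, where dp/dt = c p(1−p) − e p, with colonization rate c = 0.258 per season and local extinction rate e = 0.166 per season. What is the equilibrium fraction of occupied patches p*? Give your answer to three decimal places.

Setting dp/dt = 0 and dividing through by p* gives c·(1−p*) = e.
So p* = 1 − e/c = 1 − 0.166/0.258 = 1 − 0.6434 = 0.3566.

0.357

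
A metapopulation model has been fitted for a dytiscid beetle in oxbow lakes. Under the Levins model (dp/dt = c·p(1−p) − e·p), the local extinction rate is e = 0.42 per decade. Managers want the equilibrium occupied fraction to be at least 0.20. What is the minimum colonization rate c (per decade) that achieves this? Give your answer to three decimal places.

p* = 1 − e/c ≥ 0.20 requires e/c ≤ 0.8000, i.e. c ≥ e/0.8000.
c_min = 0.42/0.8000 = 0.5250.

0.525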